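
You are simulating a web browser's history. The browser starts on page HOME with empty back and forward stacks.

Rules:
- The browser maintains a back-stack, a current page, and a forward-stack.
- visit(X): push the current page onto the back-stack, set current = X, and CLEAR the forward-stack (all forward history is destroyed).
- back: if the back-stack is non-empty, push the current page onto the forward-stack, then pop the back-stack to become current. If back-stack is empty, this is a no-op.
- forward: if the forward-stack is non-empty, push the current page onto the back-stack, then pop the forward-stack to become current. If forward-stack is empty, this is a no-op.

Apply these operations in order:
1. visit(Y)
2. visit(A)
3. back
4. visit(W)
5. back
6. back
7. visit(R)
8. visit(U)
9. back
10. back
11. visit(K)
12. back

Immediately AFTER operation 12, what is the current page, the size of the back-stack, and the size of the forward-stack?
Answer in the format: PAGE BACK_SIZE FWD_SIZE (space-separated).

After 1 (visit(Y)): cur=Y back=1 fwd=0
After 2 (visit(A)): cur=A back=2 fwd=0
After 3 (back): cur=Y back=1 fwd=1
After 4 (visit(W)): cur=W back=2 fwd=0
After 5 (back): cur=Y back=1 fwd=1
After 6 (back): cur=HOME back=0 fwd=2
After 7 (visit(R)): cur=R back=1 fwd=0
After 8 (visit(U)): cur=U back=2 fwd=0
After 9 (back): cur=R back=1 fwd=1
After 10 (back): cur=HOME back=0 fwd=2
After 11 (visit(K)): cur=K back=1 fwd=0
After 12 (back): cur=HOME back=0 fwd=1

HOME 0 1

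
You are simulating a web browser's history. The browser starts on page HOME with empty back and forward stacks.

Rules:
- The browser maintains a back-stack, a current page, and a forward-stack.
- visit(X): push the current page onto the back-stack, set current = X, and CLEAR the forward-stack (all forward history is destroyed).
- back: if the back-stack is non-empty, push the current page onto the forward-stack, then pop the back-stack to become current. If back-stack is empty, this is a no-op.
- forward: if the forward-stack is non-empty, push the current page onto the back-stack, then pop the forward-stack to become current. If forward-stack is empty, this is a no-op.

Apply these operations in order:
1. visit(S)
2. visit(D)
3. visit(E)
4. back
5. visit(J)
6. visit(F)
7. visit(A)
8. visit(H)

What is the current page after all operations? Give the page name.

After 1 (visit(S)): cur=S back=1 fwd=0
After 2 (visit(D)): cur=D back=2 fwd=0
After 3 (visit(E)): cur=E back=3 fwd=0
After 4 (back): cur=D back=2 fwd=1
After 5 (visit(J)): cur=J back=3 fwd=0
After 6 (visit(F)): cur=F back=4 fwd=0
After 7 (visit(A)): cur=A back=5 fwd=0
After 8 (visit(H)): cur=H back=6 fwd=0

Answer: H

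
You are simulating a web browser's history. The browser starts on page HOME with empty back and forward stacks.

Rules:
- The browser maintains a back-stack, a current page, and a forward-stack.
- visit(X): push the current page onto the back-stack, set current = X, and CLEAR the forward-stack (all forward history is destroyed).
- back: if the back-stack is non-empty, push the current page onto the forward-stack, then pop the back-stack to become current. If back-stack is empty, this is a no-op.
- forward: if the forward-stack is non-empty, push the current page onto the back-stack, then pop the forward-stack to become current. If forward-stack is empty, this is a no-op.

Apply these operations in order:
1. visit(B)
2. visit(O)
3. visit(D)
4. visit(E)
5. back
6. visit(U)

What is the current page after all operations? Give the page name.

After 1 (visit(B)): cur=B back=1 fwd=0
After 2 (visit(O)): cur=O back=2 fwd=0
After 3 (visit(D)): cur=D back=3 fwd=0
After 4 (visit(E)): cur=E back=4 fwd=0
After 5 (back): cur=D back=3 fwd=1
After 6 (visit(U)): cur=U back=4 fwd=0

Answer: U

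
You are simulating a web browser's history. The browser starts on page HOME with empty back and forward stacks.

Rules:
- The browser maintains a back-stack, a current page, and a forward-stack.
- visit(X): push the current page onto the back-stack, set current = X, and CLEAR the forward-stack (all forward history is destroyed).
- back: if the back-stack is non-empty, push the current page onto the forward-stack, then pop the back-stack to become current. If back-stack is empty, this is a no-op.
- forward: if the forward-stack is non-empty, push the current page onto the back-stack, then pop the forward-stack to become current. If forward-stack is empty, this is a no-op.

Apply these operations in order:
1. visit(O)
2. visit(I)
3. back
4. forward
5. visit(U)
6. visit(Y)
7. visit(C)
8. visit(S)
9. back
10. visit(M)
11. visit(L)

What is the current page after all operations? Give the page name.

After 1 (visit(O)): cur=O back=1 fwd=0
After 2 (visit(I)): cur=I back=2 fwd=0
After 3 (back): cur=O back=1 fwd=1
After 4 (forward): cur=I back=2 fwd=0
After 5 (visit(U)): cur=U back=3 fwd=0
After 6 (visit(Y)): cur=Y back=4 fwd=0
After 7 (visit(C)): cur=C back=5 fwd=0
After 8 (visit(S)): cur=S back=6 fwd=0
After 9 (back): cur=C back=5 fwd=1
After 10 (visit(M)): cur=M back=6 fwd=0
After 11 (visit(L)): cur=L back=7 fwd=0

Answer: L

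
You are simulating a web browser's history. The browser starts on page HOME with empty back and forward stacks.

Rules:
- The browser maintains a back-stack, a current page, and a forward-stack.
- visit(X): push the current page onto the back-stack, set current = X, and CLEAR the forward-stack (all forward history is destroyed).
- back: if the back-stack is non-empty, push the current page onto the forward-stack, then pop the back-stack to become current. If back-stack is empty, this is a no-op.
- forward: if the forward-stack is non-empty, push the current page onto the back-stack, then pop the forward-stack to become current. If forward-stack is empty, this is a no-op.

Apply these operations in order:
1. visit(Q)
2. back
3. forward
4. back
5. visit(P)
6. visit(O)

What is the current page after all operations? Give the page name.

After 1 (visit(Q)): cur=Q back=1 fwd=0
After 2 (back): cur=HOME back=0 fwd=1
After 3 (forward): cur=Q back=1 fwd=0
After 4 (back): cur=HOME back=0 fwd=1
After 5 (visit(P)): cur=P back=1 fwd=0
After 6 (visit(O)): cur=O back=2 fwd=0

Answer: O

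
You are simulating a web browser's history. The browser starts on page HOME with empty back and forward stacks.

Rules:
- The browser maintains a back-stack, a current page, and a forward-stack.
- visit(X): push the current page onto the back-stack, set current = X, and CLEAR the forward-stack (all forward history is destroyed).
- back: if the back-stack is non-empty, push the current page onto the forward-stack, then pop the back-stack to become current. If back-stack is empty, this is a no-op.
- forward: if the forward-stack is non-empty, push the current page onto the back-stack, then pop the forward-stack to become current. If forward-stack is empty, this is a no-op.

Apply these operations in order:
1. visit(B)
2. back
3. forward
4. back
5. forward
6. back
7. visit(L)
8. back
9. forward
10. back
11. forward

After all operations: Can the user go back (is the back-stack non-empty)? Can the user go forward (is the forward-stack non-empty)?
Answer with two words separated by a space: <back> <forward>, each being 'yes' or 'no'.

After 1 (visit(B)): cur=B back=1 fwd=0
After 2 (back): cur=HOME back=0 fwd=1
After 3 (forward): cur=B back=1 fwd=0
After 4 (back): cur=HOME back=0 fwd=1
After 5 (forward): cur=B back=1 fwd=0
After 6 (back): cur=HOME back=0 fwd=1
After 7 (visit(L)): cur=L back=1 fwd=0
After 8 (back): cur=HOME back=0 fwd=1
After 9 (forward): cur=L back=1 fwd=0
After 10 (back): cur=HOME back=0 fwd=1
After 11 (forward): cur=L back=1 fwd=0

Answer: yes no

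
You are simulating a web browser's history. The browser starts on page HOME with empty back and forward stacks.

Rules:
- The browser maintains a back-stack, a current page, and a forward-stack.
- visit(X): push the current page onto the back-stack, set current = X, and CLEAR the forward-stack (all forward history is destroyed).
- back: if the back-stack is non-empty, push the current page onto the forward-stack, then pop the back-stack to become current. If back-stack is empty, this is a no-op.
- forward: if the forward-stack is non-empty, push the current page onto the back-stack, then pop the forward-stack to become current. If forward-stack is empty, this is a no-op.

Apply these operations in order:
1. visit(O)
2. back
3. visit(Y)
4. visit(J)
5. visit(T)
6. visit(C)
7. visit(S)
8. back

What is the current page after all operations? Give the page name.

After 1 (visit(O)): cur=O back=1 fwd=0
After 2 (back): cur=HOME back=0 fwd=1
After 3 (visit(Y)): cur=Y back=1 fwd=0
After 4 (visit(J)): cur=J back=2 fwd=0
After 5 (visit(T)): cur=T back=3 fwd=0
After 6 (visit(C)): cur=C back=4 fwd=0
After 7 (visit(S)): cur=S back=5 fwd=0
After 8 (back): cur=C back=4 fwd=1

Answer: C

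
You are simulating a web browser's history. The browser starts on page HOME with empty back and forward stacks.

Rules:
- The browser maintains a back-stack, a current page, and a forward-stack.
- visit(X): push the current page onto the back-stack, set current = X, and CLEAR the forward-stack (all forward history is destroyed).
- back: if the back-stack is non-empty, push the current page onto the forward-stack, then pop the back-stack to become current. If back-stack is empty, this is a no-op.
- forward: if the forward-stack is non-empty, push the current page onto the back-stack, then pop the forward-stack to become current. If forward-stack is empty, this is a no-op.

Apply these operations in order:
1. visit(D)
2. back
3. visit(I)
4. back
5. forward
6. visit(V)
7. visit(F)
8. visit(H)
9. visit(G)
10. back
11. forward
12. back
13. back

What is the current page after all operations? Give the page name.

After 1 (visit(D)): cur=D back=1 fwd=0
After 2 (back): cur=HOME back=0 fwd=1
After 3 (visit(I)): cur=I back=1 fwd=0
After 4 (back): cur=HOME back=0 fwd=1
After 5 (forward): cur=I back=1 fwd=0
After 6 (visit(V)): cur=V back=2 fwd=0
After 7 (visit(F)): cur=F back=3 fwd=0
After 8 (visit(H)): cur=H back=4 fwd=0
After 9 (visit(G)): cur=G back=5 fwd=0
After 10 (back): cur=H back=4 fwd=1
After 11 (forward): cur=G back=5 fwd=0
After 12 (back): cur=H back=4 fwd=1
After 13 (back): cur=F back=3 fwd=2

Answer: F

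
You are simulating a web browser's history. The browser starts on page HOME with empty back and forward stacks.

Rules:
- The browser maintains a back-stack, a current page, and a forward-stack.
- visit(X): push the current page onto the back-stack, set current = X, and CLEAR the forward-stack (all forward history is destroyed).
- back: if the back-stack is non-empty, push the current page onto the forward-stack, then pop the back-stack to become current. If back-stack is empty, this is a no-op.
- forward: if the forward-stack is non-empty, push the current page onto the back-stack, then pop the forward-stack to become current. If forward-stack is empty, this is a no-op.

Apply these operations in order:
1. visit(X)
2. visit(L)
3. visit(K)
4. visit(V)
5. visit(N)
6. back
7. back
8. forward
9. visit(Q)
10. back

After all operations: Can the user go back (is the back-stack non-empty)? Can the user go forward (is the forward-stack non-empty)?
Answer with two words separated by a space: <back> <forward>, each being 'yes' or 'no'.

Answer: yes yes

Derivation:
After 1 (visit(X)): cur=X back=1 fwd=0
After 2 (visit(L)): cur=L back=2 fwd=0
After 3 (visit(K)): cur=K back=3 fwd=0
After 4 (visit(V)): cur=V back=4 fwd=0
After 5 (visit(N)): cur=N back=5 fwd=0
After 6 (back): cur=V back=4 fwd=1
After 7 (back): cur=K back=3 fwd=2
After 8 (forward): cur=V back=4 fwd=1
After 9 (visit(Q)): cur=Q back=5 fwd=0
After 10 (back): cur=V back=4 fwd=1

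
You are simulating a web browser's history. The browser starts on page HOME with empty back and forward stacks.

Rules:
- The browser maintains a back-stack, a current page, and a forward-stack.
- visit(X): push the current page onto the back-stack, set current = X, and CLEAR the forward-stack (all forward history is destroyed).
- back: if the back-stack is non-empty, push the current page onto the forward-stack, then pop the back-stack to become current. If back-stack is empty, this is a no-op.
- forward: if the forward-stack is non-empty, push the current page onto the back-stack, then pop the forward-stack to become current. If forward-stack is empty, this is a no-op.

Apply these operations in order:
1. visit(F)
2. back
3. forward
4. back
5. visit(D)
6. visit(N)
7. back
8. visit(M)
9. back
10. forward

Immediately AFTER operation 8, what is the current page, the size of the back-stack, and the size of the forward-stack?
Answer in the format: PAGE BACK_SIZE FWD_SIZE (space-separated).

After 1 (visit(F)): cur=F back=1 fwd=0
After 2 (back): cur=HOME back=0 fwd=1
After 3 (forward): cur=F back=1 fwd=0
After 4 (back): cur=HOME back=0 fwd=1
After 5 (visit(D)): cur=D back=1 fwd=0
After 6 (visit(N)): cur=N back=2 fwd=0
After 7 (back): cur=D back=1 fwd=1
After 8 (visit(M)): cur=M back=2 fwd=0

M 2 0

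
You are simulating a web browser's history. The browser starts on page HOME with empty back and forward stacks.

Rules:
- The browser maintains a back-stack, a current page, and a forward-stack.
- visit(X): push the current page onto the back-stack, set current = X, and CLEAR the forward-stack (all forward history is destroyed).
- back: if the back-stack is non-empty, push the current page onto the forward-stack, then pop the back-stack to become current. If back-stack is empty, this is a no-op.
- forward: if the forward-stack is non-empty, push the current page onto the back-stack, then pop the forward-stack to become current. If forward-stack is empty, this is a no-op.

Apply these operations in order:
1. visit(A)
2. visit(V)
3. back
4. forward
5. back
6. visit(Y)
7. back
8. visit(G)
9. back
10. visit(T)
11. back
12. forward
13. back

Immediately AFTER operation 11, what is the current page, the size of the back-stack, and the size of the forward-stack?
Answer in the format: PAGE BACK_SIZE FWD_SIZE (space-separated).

After 1 (visit(A)): cur=A back=1 fwd=0
After 2 (visit(V)): cur=V back=2 fwd=0
After 3 (back): cur=A back=1 fwd=1
After 4 (forward): cur=V back=2 fwd=0
After 5 (back): cur=A back=1 fwd=1
After 6 (visit(Y)): cur=Y back=2 fwd=0
After 7 (back): cur=A back=1 fwd=1
After 8 (visit(G)): cur=G back=2 fwd=0
After 9 (back): cur=A back=1 fwd=1
After 10 (visit(T)): cur=T back=2 fwd=0
After 11 (back): cur=A back=1 fwd=1

A 1 1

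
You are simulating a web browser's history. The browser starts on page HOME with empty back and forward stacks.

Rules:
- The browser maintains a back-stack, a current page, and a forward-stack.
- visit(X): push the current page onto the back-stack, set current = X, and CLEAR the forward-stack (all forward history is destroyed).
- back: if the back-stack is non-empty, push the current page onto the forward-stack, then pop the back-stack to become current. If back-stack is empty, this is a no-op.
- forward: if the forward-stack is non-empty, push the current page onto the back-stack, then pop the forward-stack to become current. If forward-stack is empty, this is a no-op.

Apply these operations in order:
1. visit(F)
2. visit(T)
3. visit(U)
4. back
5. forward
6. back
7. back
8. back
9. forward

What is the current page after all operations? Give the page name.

Answer: F

Derivation:
After 1 (visit(F)): cur=F back=1 fwd=0
After 2 (visit(T)): cur=T back=2 fwd=0
After 3 (visit(U)): cur=U back=3 fwd=0
After 4 (back): cur=T back=2 fwd=1
After 5 (forward): cur=U back=3 fwd=0
After 6 (back): cur=T back=2 fwd=1
After 7 (back): cur=F back=1 fwd=2
After 8 (back): cur=HOME back=0 fwd=3
After 9 (forward): cur=F back=1 fwd=2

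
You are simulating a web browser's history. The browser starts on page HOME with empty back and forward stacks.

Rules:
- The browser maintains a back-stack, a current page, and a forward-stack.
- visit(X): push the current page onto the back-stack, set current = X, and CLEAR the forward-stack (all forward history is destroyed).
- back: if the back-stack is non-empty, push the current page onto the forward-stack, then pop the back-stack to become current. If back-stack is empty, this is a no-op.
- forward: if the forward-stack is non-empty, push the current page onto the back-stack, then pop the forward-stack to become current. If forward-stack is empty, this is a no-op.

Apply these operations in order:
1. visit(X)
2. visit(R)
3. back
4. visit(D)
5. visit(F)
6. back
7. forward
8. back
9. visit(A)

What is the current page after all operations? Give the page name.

After 1 (visit(X)): cur=X back=1 fwd=0
After 2 (visit(R)): cur=R back=2 fwd=0
After 3 (back): cur=X back=1 fwd=1
After 4 (visit(D)): cur=D back=2 fwd=0
After 5 (visit(F)): cur=F back=3 fwd=0
After 6 (back): cur=D back=2 fwd=1
After 7 (forward): cur=F back=3 fwd=0
After 8 (back): cur=D back=2 fwd=1
After 9 (visit(A)): cur=A back=3 fwd=0

Answer: A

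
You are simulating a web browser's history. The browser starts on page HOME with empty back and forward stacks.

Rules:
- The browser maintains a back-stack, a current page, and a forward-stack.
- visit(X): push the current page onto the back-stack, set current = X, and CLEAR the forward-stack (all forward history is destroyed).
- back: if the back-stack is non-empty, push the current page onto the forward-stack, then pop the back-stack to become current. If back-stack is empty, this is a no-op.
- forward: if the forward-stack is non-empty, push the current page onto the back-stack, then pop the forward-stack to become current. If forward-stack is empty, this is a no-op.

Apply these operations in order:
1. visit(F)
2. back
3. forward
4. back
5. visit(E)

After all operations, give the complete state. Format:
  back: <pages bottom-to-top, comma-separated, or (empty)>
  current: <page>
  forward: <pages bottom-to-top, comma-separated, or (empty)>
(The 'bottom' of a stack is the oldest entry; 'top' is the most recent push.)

After 1 (visit(F)): cur=F back=1 fwd=0
After 2 (back): cur=HOME back=0 fwd=1
After 3 (forward): cur=F back=1 fwd=0
After 4 (back): cur=HOME back=0 fwd=1
After 5 (visit(E)): cur=E back=1 fwd=0

Answer: back: HOME
current: E
forward: (empty)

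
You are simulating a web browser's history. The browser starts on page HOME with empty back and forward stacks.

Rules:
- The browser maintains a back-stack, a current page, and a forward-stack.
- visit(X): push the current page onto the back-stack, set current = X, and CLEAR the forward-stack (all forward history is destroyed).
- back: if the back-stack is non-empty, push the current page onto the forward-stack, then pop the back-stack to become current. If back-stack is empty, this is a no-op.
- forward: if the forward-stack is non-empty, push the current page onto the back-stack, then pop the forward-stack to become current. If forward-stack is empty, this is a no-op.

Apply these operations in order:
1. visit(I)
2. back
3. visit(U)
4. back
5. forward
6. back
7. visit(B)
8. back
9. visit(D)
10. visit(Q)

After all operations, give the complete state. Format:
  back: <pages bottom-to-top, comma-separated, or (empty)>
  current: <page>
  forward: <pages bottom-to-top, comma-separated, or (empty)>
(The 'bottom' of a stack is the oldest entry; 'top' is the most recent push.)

Answer: back: HOME,D
current: Q
forward: (empty)

Derivation:
After 1 (visit(I)): cur=I back=1 fwd=0
After 2 (back): cur=HOME back=0 fwd=1
After 3 (visit(U)): cur=U back=1 fwd=0
After 4 (back): cur=HOME back=0 fwd=1
After 5 (forward): cur=U back=1 fwd=0
After 6 (back): cur=HOME back=0 fwd=1
After 7 (visit(B)): cur=B back=1 fwd=0
After 8 (back): cur=HOME back=0 fwd=1
After 9 (visit(D)): cur=D back=1 fwd=0
After 10 (visit(Q)): cur=Q back=2 fwd=0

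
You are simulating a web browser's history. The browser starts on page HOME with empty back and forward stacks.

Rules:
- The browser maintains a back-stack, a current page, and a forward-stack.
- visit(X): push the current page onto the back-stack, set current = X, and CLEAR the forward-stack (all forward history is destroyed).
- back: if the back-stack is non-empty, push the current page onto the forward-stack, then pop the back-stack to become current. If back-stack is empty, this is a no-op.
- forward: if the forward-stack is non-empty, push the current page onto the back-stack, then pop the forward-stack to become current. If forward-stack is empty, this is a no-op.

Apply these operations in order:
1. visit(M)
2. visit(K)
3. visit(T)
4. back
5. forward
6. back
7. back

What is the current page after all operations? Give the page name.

Answer: M

Derivation:
After 1 (visit(M)): cur=M back=1 fwd=0
After 2 (visit(K)): cur=K back=2 fwd=0
After 3 (visit(T)): cur=T back=3 fwd=0
After 4 (back): cur=K back=2 fwd=1
After 5 (forward): cur=T back=3 fwd=0
After 6 (back): cur=K back=2 fwd=1
After 7 (back): cur=M back=1 fwd=2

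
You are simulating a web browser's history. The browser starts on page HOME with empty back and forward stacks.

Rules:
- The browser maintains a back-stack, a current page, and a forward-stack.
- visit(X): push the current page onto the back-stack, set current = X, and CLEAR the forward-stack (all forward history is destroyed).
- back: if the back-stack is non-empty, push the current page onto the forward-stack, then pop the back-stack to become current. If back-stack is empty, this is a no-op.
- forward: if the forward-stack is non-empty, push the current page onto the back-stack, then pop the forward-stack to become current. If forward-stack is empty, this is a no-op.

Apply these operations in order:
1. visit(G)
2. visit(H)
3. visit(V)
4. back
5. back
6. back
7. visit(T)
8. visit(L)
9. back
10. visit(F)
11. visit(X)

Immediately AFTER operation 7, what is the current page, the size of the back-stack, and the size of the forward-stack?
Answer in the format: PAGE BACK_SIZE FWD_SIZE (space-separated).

After 1 (visit(G)): cur=G back=1 fwd=0
After 2 (visit(H)): cur=H back=2 fwd=0
After 3 (visit(V)): cur=V back=3 fwd=0
After 4 (back): cur=H back=2 fwd=1
After 5 (back): cur=G back=1 fwd=2
After 6 (back): cur=HOME back=0 fwd=3
After 7 (visit(T)): cur=T back=1 fwd=0

T 1 0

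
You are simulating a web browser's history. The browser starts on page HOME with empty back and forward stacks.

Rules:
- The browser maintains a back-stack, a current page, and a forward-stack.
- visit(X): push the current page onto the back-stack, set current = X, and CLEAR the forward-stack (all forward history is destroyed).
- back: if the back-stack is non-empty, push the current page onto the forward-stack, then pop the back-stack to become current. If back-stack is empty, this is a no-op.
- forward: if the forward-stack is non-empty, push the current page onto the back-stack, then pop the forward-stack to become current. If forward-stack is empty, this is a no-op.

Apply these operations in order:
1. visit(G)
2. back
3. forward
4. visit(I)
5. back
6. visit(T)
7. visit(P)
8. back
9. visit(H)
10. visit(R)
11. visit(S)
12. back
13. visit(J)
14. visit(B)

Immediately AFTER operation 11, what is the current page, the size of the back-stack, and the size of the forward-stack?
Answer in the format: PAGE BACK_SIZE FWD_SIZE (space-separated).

After 1 (visit(G)): cur=G back=1 fwd=0
After 2 (back): cur=HOME back=0 fwd=1
After 3 (forward): cur=G back=1 fwd=0
After 4 (visit(I)): cur=I back=2 fwd=0
After 5 (back): cur=G back=1 fwd=1
After 6 (visit(T)): cur=T back=2 fwd=0
After 7 (visit(P)): cur=P back=3 fwd=0
After 8 (back): cur=T back=2 fwd=1
After 9 (visit(H)): cur=H back=3 fwd=0
After 10 (visit(R)): cur=R back=4 fwd=0
After 11 (visit(S)): cur=S back=5 fwd=0

S 5 0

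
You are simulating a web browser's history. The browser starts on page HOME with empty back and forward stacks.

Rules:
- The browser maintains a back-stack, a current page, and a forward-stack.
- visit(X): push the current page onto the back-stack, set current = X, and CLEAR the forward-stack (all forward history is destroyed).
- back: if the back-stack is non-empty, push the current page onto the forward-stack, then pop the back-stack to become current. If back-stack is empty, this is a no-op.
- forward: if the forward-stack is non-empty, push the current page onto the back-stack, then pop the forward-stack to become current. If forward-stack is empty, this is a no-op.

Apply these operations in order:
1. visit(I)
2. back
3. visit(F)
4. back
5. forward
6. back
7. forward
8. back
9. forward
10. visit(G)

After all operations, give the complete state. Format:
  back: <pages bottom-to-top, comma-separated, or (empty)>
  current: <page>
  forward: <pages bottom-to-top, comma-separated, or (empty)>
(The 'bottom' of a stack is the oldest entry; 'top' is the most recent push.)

After 1 (visit(I)): cur=I back=1 fwd=0
After 2 (back): cur=HOME back=0 fwd=1
After 3 (visit(F)): cur=F back=1 fwd=0
After 4 (back): cur=HOME back=0 fwd=1
After 5 (forward): cur=F back=1 fwd=0
After 6 (back): cur=HOME back=0 fwd=1
After 7 (forward): cur=F back=1 fwd=0
After 8 (back): cur=HOME back=0 fwd=1
After 9 (forward): cur=F back=1 fwd=0
After 10 (visit(G)): cur=G back=2 fwd=0

Answer: back: HOME,F
current: G
forward: (empty)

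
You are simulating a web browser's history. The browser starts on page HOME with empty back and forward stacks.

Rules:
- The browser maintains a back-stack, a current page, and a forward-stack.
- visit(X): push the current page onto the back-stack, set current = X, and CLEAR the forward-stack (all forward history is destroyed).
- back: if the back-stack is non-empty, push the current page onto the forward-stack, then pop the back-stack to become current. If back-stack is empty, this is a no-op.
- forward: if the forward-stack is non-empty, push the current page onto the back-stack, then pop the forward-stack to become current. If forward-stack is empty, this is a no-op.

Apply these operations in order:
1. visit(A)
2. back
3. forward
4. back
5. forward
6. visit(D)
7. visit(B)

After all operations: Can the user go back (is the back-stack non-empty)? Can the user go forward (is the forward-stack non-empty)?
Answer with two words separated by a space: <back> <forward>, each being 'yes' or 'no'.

Answer: yes no

Derivation:
After 1 (visit(A)): cur=A back=1 fwd=0
After 2 (back): cur=HOME back=0 fwd=1
After 3 (forward): cur=A back=1 fwd=0
After 4 (back): cur=HOME back=0 fwd=1
After 5 (forward): cur=A back=1 fwd=0
After 6 (visit(D)): cur=D back=2 fwd=0
After 7 (visit(B)): cur=B back=3 fwd=0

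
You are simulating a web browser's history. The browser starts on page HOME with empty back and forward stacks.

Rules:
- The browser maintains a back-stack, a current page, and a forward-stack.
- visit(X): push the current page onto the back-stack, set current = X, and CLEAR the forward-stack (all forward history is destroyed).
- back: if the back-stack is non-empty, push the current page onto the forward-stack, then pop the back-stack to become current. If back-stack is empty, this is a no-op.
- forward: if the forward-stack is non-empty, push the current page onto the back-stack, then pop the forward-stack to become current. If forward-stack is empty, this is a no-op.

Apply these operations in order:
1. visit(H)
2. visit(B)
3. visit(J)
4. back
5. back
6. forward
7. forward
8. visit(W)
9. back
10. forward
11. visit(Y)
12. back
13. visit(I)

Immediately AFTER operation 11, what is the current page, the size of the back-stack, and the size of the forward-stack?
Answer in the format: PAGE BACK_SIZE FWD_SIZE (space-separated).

After 1 (visit(H)): cur=H back=1 fwd=0
After 2 (visit(B)): cur=B back=2 fwd=0
After 3 (visit(J)): cur=J back=3 fwd=0
After 4 (back): cur=B back=2 fwd=1
After 5 (back): cur=H back=1 fwd=2
After 6 (forward): cur=B back=2 fwd=1
After 7 (forward): cur=J back=3 fwd=0
After 8 (visit(W)): cur=W back=4 fwd=0
After 9 (back): cur=J back=3 fwd=1
After 10 (forward): cur=W back=4 fwd=0
After 11 (visit(Y)): cur=Y back=5 fwd=0

Y 5 0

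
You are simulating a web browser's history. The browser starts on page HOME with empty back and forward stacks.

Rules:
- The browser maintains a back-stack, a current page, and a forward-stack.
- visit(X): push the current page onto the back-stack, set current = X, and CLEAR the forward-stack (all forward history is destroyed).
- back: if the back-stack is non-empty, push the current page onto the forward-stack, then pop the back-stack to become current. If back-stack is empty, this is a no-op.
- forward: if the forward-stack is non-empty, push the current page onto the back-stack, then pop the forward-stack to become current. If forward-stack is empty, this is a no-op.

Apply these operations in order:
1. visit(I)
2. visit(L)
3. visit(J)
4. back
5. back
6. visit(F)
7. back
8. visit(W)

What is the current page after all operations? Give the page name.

After 1 (visit(I)): cur=I back=1 fwd=0
After 2 (visit(L)): cur=L back=2 fwd=0
After 3 (visit(J)): cur=J back=3 fwd=0
After 4 (back): cur=L back=2 fwd=1
After 5 (back): cur=I back=1 fwd=2
After 6 (visit(F)): cur=F back=2 fwd=0
After 7 (back): cur=I back=1 fwd=1
After 8 (visit(W)): cur=W back=2 fwd=0

Answer: W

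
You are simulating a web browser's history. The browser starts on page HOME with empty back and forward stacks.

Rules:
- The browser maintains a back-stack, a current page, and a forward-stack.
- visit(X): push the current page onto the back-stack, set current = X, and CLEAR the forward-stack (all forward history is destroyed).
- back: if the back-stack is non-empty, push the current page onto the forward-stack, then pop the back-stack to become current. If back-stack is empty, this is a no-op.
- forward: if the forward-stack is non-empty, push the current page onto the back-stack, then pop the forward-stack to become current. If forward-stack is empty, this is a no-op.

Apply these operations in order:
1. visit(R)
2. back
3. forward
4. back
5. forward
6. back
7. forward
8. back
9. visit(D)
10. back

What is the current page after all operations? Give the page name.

After 1 (visit(R)): cur=R back=1 fwd=0
After 2 (back): cur=HOME back=0 fwd=1
After 3 (forward): cur=R back=1 fwd=0
After 4 (back): cur=HOME back=0 fwd=1
After 5 (forward): cur=R back=1 fwd=0
After 6 (back): cur=HOME back=0 fwd=1
After 7 (forward): cur=R back=1 fwd=0
After 8 (back): cur=HOME back=0 fwd=1
After 9 (visit(D)): cur=D back=1 fwd=0
After 10 (back): cur=HOME back=0 fwd=1

Answer: HOME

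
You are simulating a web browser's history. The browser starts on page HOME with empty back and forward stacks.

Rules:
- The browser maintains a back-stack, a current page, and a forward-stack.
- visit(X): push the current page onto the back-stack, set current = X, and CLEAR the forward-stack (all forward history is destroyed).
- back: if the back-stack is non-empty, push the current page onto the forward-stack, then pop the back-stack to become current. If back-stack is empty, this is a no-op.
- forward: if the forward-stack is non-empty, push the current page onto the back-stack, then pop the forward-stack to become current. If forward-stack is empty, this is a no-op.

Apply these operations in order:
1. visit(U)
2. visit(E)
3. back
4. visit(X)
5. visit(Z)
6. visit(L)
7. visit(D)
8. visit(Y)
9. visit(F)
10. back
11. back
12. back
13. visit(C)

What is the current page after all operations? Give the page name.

After 1 (visit(U)): cur=U back=1 fwd=0
After 2 (visit(E)): cur=E back=2 fwd=0
After 3 (back): cur=U back=1 fwd=1
After 4 (visit(X)): cur=X back=2 fwd=0
After 5 (visit(Z)): cur=Z back=3 fwd=0
After 6 (visit(L)): cur=L back=4 fwd=0
After 7 (visit(D)): cur=D back=5 fwd=0
After 8 (visit(Y)): cur=Y back=6 fwd=0
After 9 (visit(F)): cur=F back=7 fwd=0
After 10 (back): cur=Y back=6 fwd=1
After 11 (back): cur=D back=5 fwd=2
After 12 (back): cur=L back=4 fwd=3
After 13 (visit(C)): cur=C back=5 fwd=0

Answer: C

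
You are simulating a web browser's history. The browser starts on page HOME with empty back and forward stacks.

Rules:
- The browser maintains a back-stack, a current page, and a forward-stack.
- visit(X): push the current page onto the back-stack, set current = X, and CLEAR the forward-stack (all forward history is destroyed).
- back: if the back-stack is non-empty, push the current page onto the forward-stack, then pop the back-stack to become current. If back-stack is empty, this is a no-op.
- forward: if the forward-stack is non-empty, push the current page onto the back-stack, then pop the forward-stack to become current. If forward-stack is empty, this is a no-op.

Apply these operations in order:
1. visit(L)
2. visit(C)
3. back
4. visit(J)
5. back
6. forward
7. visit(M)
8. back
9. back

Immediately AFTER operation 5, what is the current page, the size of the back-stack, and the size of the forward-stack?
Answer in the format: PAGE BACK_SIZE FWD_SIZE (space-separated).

After 1 (visit(L)): cur=L back=1 fwd=0
After 2 (visit(C)): cur=C back=2 fwd=0
After 3 (back): cur=L back=1 fwd=1
After 4 (visit(J)): cur=J back=2 fwd=0
After 5 (back): cur=L back=1 fwd=1

L 1 1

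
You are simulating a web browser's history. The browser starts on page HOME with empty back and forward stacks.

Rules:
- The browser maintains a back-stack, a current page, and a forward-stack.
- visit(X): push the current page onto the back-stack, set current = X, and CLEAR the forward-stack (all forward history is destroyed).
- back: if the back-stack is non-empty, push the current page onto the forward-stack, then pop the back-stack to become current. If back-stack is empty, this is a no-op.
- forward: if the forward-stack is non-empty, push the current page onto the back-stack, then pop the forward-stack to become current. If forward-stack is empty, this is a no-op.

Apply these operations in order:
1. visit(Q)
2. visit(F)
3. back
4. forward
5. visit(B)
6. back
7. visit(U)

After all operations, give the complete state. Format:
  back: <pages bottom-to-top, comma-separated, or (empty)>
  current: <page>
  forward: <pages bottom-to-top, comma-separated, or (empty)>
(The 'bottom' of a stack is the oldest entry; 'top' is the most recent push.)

Answer: back: HOME,Q,F
current: U
forward: (empty)

Derivation:
After 1 (visit(Q)): cur=Q back=1 fwd=0
After 2 (visit(F)): cur=F back=2 fwd=0
After 3 (back): cur=Q back=1 fwd=1
After 4 (forward): cur=F back=2 fwd=0
After 5 (visit(B)): cur=B back=3 fwd=0
After 6 (back): cur=F back=2 fwd=1
After 7 (visit(U)): cur=U back=3 fwd=0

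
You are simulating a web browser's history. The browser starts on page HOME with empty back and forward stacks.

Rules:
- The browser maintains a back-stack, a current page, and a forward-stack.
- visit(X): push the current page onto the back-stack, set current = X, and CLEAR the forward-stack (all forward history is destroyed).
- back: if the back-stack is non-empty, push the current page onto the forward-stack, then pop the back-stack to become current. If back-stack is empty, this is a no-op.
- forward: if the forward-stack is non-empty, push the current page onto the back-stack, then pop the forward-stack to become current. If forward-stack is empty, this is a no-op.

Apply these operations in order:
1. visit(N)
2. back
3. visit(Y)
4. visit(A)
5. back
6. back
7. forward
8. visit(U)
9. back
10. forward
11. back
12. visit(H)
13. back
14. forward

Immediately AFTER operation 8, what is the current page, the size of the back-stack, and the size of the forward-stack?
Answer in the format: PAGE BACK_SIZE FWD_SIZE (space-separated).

After 1 (visit(N)): cur=N back=1 fwd=0
After 2 (back): cur=HOME back=0 fwd=1
After 3 (visit(Y)): cur=Y back=1 fwd=0
After 4 (visit(A)): cur=A back=2 fwd=0
After 5 (back): cur=Y back=1 fwd=1
After 6 (back): cur=HOME back=0 fwd=2
After 7 (forward): cur=Y back=1 fwd=1
After 8 (visit(U)): cur=U back=2 fwd=0

U 2 0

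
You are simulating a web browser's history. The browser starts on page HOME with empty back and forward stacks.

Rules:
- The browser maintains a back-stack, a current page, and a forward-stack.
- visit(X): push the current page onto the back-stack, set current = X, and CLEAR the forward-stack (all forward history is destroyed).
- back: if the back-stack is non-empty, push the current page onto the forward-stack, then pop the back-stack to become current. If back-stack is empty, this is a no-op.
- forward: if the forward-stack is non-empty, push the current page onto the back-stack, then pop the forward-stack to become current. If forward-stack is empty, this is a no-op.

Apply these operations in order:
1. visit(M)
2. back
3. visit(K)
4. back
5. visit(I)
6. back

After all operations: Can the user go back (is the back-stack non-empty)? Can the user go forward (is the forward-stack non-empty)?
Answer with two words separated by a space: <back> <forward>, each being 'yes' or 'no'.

Answer: no yes

Derivation:
After 1 (visit(M)): cur=M back=1 fwd=0
After 2 (back): cur=HOME back=0 fwd=1
After 3 (visit(K)): cur=K back=1 fwd=0
After 4 (back): cur=HOME back=0 fwd=1
After 5 (visit(I)): cur=I back=1 fwd=0
After 6 (back): cur=HOME back=0 fwd=1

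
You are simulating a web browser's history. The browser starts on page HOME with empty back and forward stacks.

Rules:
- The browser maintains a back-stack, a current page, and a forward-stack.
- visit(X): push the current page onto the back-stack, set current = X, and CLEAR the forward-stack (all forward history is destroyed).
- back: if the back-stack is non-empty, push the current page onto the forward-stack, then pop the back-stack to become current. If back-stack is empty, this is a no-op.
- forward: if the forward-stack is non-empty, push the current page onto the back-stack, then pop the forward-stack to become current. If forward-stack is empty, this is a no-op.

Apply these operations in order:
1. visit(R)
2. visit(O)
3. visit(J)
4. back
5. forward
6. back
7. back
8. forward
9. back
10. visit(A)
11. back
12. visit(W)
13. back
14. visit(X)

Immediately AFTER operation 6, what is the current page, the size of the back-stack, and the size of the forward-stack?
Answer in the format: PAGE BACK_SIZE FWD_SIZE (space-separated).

After 1 (visit(R)): cur=R back=1 fwd=0
After 2 (visit(O)): cur=O back=2 fwd=0
After 3 (visit(J)): cur=J back=3 fwd=0
After 4 (back): cur=O back=2 fwd=1
After 5 (forward): cur=J back=3 fwd=0
After 6 (back): cur=O back=2 fwd=1

O 2 1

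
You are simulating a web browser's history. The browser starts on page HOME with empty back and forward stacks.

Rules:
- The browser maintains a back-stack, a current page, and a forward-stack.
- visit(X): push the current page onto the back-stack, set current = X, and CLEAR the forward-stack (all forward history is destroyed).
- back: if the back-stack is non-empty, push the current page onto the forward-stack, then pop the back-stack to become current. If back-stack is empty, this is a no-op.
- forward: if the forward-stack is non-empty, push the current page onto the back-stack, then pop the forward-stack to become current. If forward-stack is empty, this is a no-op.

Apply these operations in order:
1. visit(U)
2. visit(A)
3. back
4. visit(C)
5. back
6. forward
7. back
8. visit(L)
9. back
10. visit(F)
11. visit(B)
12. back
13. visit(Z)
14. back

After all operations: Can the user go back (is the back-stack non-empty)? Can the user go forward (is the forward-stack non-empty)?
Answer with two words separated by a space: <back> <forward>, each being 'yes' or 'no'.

After 1 (visit(U)): cur=U back=1 fwd=0
After 2 (visit(A)): cur=A back=2 fwd=0
After 3 (back): cur=U back=1 fwd=1
After 4 (visit(C)): cur=C back=2 fwd=0
After 5 (back): cur=U back=1 fwd=1
After 6 (forward): cur=C back=2 fwd=0
After 7 (back): cur=U back=1 fwd=1
After 8 (visit(L)): cur=L back=2 fwd=0
After 9 (back): cur=U back=1 fwd=1
After 10 (visit(F)): cur=F back=2 fwd=0
After 11 (visit(B)): cur=B back=3 fwd=0
After 12 (back): cur=F back=2 fwd=1
After 13 (visit(Z)): cur=Z back=3 fwd=0
After 14 (back): cur=F back=2 fwd=1

Answer: yes yes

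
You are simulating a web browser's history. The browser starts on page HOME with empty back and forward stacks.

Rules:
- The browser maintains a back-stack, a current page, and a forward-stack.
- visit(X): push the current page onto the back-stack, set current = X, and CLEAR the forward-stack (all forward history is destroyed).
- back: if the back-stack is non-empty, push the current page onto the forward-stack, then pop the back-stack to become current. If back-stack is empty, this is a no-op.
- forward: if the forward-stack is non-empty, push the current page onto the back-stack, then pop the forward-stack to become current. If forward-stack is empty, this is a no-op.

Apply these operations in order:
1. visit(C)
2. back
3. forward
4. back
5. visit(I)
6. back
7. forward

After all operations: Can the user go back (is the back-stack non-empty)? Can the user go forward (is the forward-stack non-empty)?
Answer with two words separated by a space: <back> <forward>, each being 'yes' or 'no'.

After 1 (visit(C)): cur=C back=1 fwd=0
After 2 (back): cur=HOME back=0 fwd=1
After 3 (forward): cur=C back=1 fwd=0
After 4 (back): cur=HOME back=0 fwd=1
After 5 (visit(I)): cur=I back=1 fwd=0
After 6 (back): cur=HOME back=0 fwd=1
After 7 (forward): cur=I back=1 fwd=0

Answer: yes no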